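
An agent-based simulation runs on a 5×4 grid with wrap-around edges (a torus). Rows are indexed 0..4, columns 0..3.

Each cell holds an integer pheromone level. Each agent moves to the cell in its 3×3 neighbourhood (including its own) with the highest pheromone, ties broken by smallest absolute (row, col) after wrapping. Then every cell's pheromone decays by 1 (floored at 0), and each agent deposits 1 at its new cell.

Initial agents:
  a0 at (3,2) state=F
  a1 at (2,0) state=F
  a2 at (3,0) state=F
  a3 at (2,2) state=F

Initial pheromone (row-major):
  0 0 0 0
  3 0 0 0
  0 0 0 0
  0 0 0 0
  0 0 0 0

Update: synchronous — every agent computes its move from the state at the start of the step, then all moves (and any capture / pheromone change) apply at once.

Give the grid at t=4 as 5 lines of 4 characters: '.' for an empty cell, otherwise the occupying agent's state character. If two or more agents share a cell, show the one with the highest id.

t=1: a0@(2,1) a1@(1,0) a2@(2,0) a3@(1,1) | pheromone: 0 0 0 0 / 3 1 0 0 / 1 1 0 0 / 0 0 0 0 / 0 0 0 0
t=2: a0@(1,0) a1@(1,0) a2@(1,0) a3@(1,0) | pheromone: 0 0 0 0 / 6 0 0 0 / 0 0 0 0 / 0 0 0 0 / 0 0 0 0
t=3: a0@(1,0) a1@(1,0) a2@(1,0) a3@(1,0) | pheromone: 0 0 0 0 / 9 0 0 0 / 0 0 0 0 / 0 0 0 0 / 0 0 0 0
t=4: a0@(1,0) a1@(1,0) a2@(1,0) a3@(1,0) | pheromone: 0 0 0 0 / 12 0 0 0 / 0 0 0 0 / 0 0 0 0 / 0 0 0 0

....
F...
....
....
....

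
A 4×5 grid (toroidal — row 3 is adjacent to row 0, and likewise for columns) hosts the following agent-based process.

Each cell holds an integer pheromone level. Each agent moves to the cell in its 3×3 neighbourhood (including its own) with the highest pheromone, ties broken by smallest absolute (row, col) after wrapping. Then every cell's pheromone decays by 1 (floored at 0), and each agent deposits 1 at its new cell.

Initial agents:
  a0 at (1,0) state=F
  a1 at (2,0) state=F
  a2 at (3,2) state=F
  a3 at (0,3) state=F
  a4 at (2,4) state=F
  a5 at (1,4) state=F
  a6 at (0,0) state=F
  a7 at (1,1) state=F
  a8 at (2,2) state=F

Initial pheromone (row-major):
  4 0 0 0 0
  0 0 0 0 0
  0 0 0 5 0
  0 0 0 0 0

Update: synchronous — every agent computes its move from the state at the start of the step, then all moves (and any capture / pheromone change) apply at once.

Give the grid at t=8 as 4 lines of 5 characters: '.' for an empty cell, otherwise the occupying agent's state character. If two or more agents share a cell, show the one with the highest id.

F.F..
.....
...F.
.....

t=1: a0@(0,0) a1@(1,0) a2@(2,3) a3@(0,2) a4@(2,3) a5@(2,3) a6@(0,0) a7@(0,0) a8@(2,3) | pheromone: 6 0 1 0 0 / 1 0 0 0 0 / 0 0 0 8 0 / 0 0 0 0 0
t=2: a0@(0,0) a1@(0,0) a2@(2,3) a3@(0,2) a4@(2,3) a5@(2,3) a6@(0,0) a7@(0,0) a8@(2,3) | pheromone: 9 0 1 0 0 / 0 0 0 0 0 / 0 0 0 11 0 / 0 0 0 0 0
t=3: a0@(0,0) a1@(0,0) a2@(2,3) a3@(0,2) a4@(2,3) a5@(2,3) a6@(0,0) a7@(0,0) a8@(2,3) | pheromone: 12 0 1 0 0 / 0 0 0 0 0 / 0 0 0 14 0 / 0 0 0 0 0
t=4: a0@(0,0) a1@(0,0) a2@(2,3) a3@(0,2) a4@(2,3) a5@(2,3) a6@(0,0) a7@(0,0) a8@(2,3) | pheromone: 15 0 1 0 0 / 0 0 0 0 0 / 0 0 0 17 0 / 0 0 0 0 0
t=5: a0@(0,0) a1@(0,0) a2@(2,3) a3@(0,2) a4@(2,3) a5@(2,3) a6@(0,0) a7@(0,0) a8@(2,3) | pheromone: 18 0 1 0 0 / 0 0 0 0 0 / 0 0 0 20 0 / 0 0 0 0 0
t=6: a0@(0,0) a1@(0,0) a2@(2,3) a3@(0,2) a4@(2,3) a5@(2,3) a6@(0,0) a7@(0,0) a8@(2,3) | pheromone: 21 0 1 0 0 / 0 0 0 0 0 / 0 0 0 23 0 / 0 0 0 0 0
t=7: a0@(0,0) a1@(0,0) a2@(2,3) a3@(0,2) a4@(2,3) a5@(2,3) a6@(0,0) a7@(0,0) a8@(2,3) | pheromone: 24 0 1 0 0 / 0 0 0 0 0 / 0 0 0 26 0 / 0 0 0 0 0
t=8: a0@(0,0) a1@(0,0) a2@(2,3) a3@(0,2) a4@(2,3) a5@(2,3) a6@(0,0) a7@(0,0) a8@(2,3) | pheromone: 27 0 1 0 0 / 0 0 0 0 0 / 0 0 0 29 0 / 0 0 0 0 0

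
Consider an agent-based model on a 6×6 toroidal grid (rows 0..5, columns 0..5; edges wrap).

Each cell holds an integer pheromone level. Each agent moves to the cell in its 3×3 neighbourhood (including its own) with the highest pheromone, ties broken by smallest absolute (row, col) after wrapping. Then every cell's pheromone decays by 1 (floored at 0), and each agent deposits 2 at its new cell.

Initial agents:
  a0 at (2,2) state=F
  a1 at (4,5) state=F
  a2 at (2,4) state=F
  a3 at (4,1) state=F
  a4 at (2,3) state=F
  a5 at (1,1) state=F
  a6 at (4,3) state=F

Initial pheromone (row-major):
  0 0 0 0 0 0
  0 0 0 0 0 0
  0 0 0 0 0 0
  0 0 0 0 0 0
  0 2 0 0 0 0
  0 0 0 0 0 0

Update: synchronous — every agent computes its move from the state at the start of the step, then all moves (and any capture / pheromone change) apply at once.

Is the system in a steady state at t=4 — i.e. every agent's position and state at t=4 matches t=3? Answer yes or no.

no

t=1: a0@(1,1) a1@(3,0) a2@(1,3) a3@(4,1) a4@(1,2) a5@(0,0) a6@(3,2) | pheromone: 2 0 0 0 0 0 / 0 2 2 2 0 0 / 0 0 0 0 0 0 / 2 0 2 0 0 0 / 0 3 0 0 0 0 / 0 0 0 0 0 0
t=2: a0@(0,0) a1@(4,1) a2@(1,2) a3@(4,1) a4@(1,1) a5@(0,0) a6@(4,1) | pheromone: 5 0 0 0 0 0 / 0 3 3 1 0 0 / 0 0 0 0 0 0 / 1 0 1 0 0 0 / 0 8 0 0 0 0 / 0 0 0 0 0 0
t=3: a0@(0,0) a1@(4,1) a2@(1,1) a3@(4,1) a4@(0,0) a5@(0,0) a6@(4,1) | pheromone: 10 0 0 0 0 0 / 0 4 2 0 0 0 / 0 0 0 0 0 0 / 0 0 0 0 0 0 / 0 13 0 0 0 0 / 0 0 0 0 0 0
t=4: a0@(0,0) a1@(4,1) a2@(0,0) a3@(4,1) a4@(0,0) a5@(0,0) a6@(4,1) | pheromone: 17 0 0 0 0 0 / 0 3 1 0 0 0 / 0 0 0 0 0 0 / 0 0 0 0 0 0 / 0 18 0 0 0 0 / 0 0 0 0 0 0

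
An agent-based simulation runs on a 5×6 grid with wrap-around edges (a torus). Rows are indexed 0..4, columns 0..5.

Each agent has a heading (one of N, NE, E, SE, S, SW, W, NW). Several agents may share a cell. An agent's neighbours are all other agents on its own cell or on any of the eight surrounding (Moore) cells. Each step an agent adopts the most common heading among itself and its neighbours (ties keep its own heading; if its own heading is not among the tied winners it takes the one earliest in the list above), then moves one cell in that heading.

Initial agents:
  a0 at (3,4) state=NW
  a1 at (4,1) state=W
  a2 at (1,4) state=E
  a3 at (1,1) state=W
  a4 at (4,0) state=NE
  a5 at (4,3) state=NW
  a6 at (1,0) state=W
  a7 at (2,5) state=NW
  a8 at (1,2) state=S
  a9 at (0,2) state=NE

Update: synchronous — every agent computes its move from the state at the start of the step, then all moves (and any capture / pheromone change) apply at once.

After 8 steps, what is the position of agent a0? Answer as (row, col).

(0, 2)

t=1: a0@(2,3):NW a1@(3,2):NE a2@(1,5):E a3@(1,0):W a4@(3,1):NE a5@(3,2):NW a6@(1,5):W a7@(1,4):NW a8@(2,2):S a9@(0,1):W
t=2: a0@(1,2):NW a1@(2,3):NE a2@(1,4):W a3@(1,5):W a4@(2,2):NE a5@(2,1):NW a6@(1,4):W a7@(0,3):NW a8@(1,3):NE a9@(0,0):W
t=3: a0@(0,1):NW a1@(1,4):NE a2@(1,3):W a3@(1,4):W a4@(1,3):NE a5@(1,0):NW a6@(1,3):W a7@(4,2):NW a8@(0,4):NE a9@(0,5):W
t=4: a0@(4,0):NW a1@(1,3):W a2@(1,2):W a3@(1,3):W a4@(0,4):NE a5@(0,5):NW a6@(1,2):W a7@(3,1):NW a8@(0,3):W a9@(0,4):W
t=5: a0@(3,5):NW a1@(1,2):W a2@(1,1):W a3@(1,2):W a4@(0,3):W a5@(4,4):NW a6@(1,1):W a7@(2,0):NW a8@(0,2):W a9@(0,3):W
t=6: a0@(2,4):NW a1@(1,1):W a2@(1,0):W a3@(1,1):W a4@(0,2):W a5@(3,3):NW a6@(1,0):W a7@(1,5):NW a8@(0,1):W a9@(0,2):W
t=7: a0@(1,3):NW a1@(1,0):W a2@(1,5):W a3@(1,0):W a4@(0,1):W a5@(2,2):NW a6@(1,5):W a7@(0,4):NW a8@(0,0):W a9@(0,1):W
t=8: a0@(0,2):NW a1@(1,5):W a2@(1,4):W a3@(1,5):W a4@(0,0):W a5@(1,1):NW a6@(1,4):W a7@(4,3):NW a8@(0,5):W a9@(0,0):W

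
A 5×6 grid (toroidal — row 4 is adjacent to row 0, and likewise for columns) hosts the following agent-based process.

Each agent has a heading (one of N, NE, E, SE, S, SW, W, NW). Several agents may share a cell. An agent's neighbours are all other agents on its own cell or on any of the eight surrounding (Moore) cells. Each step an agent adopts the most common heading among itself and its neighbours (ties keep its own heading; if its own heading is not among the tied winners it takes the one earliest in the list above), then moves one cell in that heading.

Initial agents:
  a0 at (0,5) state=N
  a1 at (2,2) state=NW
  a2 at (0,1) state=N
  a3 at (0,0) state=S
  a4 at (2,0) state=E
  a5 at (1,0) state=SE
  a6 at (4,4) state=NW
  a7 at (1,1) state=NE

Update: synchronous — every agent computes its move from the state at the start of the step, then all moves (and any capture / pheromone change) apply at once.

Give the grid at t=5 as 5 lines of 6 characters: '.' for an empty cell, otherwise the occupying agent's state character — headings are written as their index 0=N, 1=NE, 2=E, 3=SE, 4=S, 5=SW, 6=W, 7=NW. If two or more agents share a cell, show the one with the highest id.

t=1: a0@(4,5):N a1@(1,1):NW a2@(4,1):N a3@(4,0):N a4@(2,1):E a5@(0,0):N a6@(3,3):NW a7@(0,2):NE
t=2: a0@(3,5):N a1@(0,0):NW a2@(3,1):N a3@(3,0):N a4@(2,2):E a5@(4,0):N a6@(2,2):NW a7@(4,3):NE
t=3: a0@(2,5):N a1@(4,5):NW a2@(2,1):N a3@(2,0):N a4@(2,3):E a5@(3,0):N a6@(1,1):NW a7@(3,4):NE
t=4: a0@(1,5):N a1@(3,4):NW a2@(1,1):N a3@(1,0):N a4@(2,4):E a5@(2,0):N a6@(0,1):N a7@(2,5):NE
t=5: a0@(0,5):N a1@(2,3):NW a2@(0,1):N a3@(0,0):N a4@(2,5):E a5@(1,0):N a6@(4,1):N a7@(1,5):N

00...0
0....0
...7.2
......
.0....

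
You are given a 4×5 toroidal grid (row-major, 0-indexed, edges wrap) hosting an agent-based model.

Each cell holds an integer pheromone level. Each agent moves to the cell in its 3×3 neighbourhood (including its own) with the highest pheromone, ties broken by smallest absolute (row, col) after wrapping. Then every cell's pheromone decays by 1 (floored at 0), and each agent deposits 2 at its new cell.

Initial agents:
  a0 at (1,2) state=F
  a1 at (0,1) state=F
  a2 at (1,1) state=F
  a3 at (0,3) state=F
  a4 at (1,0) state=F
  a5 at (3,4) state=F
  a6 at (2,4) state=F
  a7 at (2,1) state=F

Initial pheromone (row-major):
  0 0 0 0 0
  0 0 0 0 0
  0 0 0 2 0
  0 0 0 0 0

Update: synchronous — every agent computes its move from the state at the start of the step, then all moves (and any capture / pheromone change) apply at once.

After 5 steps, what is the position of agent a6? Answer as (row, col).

(2, 3)

t=1: a0@(2,3) a1@(0,0) a2@(0,0) a3@(0,2) a4@(0,0) a5@(2,3) a6@(2,3) a7@(1,0) | pheromone: 6 0 2 0 0 / 2 0 0 0 0 / 0 0 0 7 0 / 0 0 0 0 0
t=2: a0@(2,3) a1@(0,0) a2@(0,0) a3@(0,2) a4@(0,0) a5@(2,3) a6@(2,3) a7@(0,0) | pheromone: 13 0 3 0 0 / 1 0 0 0 0 / 0 0 0 12 0 / 0 0 0 0 0
t=3: a0@(2,3) a1@(0,0) a2@(0,0) a3@(0,2) a4@(0,0) a5@(2,3) a6@(2,3) a7@(0,0) | pheromone: 20 0 4 0 0 / 0 0 0 0 0 / 0 0 0 17 0 / 0 0 0 0 0
t=4: a0@(2,3) a1@(0,0) a2@(0,0) a3@(0,2) a4@(0,0) a5@(2,3) a6@(2,3) a7@(0,0) | pheromone: 27 0 5 0 0 / 0 0 0 0 0 / 0 0 0 22 0 / 0 0 0 0 0
t=5: a0@(2,3) a1@(0,0) a2@(0,0) a3@(0,2) a4@(0,0) a5@(2,3) a6@(2,3) a7@(0,0) | pheromone: 34 0 6 0 0 / 0 0 0 0 0 / 0 0 0 27 0 / 0 0 0 0 0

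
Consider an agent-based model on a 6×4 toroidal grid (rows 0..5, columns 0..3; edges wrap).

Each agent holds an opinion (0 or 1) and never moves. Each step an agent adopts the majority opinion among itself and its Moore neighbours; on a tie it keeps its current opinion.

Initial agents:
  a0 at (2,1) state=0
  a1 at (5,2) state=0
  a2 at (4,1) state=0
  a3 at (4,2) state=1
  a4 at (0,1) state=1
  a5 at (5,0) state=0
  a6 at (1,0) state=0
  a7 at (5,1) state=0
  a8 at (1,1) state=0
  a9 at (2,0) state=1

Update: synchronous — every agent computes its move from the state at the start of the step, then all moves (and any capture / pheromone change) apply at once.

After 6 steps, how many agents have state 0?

t=1: a0@(2,1):0 a1@(5,2):0 a2@(4,1):0 a3@(4,2):0 a4@(0,1):0 a5@(5,0):0 a6@(1,0):0 a7@(5,1):0 a8@(1,1):0 a9@(2,0):0
t=2: (unchanged — steady state)

10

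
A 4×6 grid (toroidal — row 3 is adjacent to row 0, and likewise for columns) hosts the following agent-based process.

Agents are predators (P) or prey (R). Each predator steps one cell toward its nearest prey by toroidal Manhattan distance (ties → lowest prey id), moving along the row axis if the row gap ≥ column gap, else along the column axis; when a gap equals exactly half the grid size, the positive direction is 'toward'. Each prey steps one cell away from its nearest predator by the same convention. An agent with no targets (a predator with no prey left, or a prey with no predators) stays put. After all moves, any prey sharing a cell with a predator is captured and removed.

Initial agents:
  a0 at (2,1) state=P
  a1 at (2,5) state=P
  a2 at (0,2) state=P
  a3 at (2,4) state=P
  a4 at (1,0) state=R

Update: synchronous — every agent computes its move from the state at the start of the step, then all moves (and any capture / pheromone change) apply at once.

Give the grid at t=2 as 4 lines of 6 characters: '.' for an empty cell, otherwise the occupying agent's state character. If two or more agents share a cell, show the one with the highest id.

t=1: a0@(1,1):P a1@(1,5):P a2@(0,1):P a3@(2,5):P a4@(0,0):R
t=2: a0@(0,1):P a1@(0,5):P a2@(0,0):P a3@(3,5):P

PP...P
......
......
.....P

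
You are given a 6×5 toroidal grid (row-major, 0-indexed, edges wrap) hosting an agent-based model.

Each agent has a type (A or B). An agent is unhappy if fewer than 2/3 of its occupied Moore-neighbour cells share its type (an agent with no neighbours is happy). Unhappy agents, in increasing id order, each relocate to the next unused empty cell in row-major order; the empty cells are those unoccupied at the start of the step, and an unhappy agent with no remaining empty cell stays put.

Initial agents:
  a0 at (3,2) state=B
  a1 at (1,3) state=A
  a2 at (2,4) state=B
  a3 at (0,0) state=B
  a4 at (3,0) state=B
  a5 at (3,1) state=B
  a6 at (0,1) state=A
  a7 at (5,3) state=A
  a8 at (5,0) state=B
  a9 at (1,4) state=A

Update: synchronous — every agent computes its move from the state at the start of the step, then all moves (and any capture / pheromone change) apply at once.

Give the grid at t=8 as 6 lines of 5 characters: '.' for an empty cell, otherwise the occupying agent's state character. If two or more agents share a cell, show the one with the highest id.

BA...
BB...
BB.A.
ABA..
.....
.....

t=1: a0@(3,2):B a1@(0,2):A a2@(0,3):B a3@(0,4):B a4@(3,0):B a5@(3,1):B a6@(1,0):A a7@(5,3):A a8@(1,1):B a9@(1,2):A
t=2: a0@(3,2):B a1@(0,0):A a2@(0,1):B a3@(1,3):B a4@(3,0):B a5@(3,1):B a6@(1,4):A a7@(2,0):A a8@(2,1):B a9@(2,2):A
t=3: a0@(3,2):B a1@(0,2):A a2@(0,3):B a3@(0,4):B a4@(3,0):B a5@(1,0):B a6@(1,4):A a7@(1,1):A a8@(1,2):B a9@(2,3):A
t=4: a0@(0,0):B a1@(0,1):A a2@(1,3):B a3@(0,4):B a4@(3,0):B a5@(2,0):B a6@(2,1):A a7@(2,2):A a8@(2,4):B a9@(3,1):A
t=5: a0@(0,2):B a1@(0,3):A a2@(1,3):B a3@(0,4):B a4@(1,0):B a5@(1,1):B a6@(1,2):A a7@(2,2):A a8@(2,4):B a9@(1,4):A
t=6: a0@(0,0):B a1@(0,1):A a2@(2,0):B a3@(2,1):B a4@(1,0):B a5@(2,3):B a6@(3,0):A a7@(3,1):A a8@(2,4):B a9@(3,2):A
t=7: a0@(0,2):B a1@(0,3):A a2@(0,4):B a3@(1,1):B a4@(1,0):B a5@(1,2):B a6@(1,3):A a7@(1,4):A a8@(2,4):B a9@(2,2):A
t=8: a0@(0,0):B a1@(0,1):A a2@(2,0):B a3@(1,1):B a4@(1,0):B a5@(2,1):B a6@(2,3):A a7@(3,0):A a8@(3,1):B a9@(3,2):A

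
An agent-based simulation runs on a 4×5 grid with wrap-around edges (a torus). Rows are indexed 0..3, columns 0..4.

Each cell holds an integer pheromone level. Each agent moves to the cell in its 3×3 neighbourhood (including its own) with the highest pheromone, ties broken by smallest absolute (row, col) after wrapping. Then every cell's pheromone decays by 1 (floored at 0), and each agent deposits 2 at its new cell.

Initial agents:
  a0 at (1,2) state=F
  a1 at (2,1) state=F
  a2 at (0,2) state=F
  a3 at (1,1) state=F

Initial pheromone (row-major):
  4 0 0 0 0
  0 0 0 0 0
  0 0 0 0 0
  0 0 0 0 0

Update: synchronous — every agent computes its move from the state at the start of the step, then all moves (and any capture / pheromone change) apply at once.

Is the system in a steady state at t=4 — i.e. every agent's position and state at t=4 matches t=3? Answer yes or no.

yes

t=1: a0@(0,1) a1@(1,0) a2@(0,1) a3@(0,0) | pheromone: 5 4 0 0 0 / 2 0 0 0 0 / 0 0 0 0 0 / 0 0 0 0 0
t=2: a0@(0,0) a1@(0,0) a2@(0,0) a3@(0,0) | pheromone: 12 3 0 0 0 / 1 0 0 0 0 / 0 0 0 0 0 / 0 0 0 0 0
t=3: a0@(0,0) a1@(0,0) a2@(0,0) a3@(0,0) | pheromone: 19 2 0 0 0 / 0 0 0 0 0 / 0 0 0 0 0 / 0 0 0 0 0
t=4: a0@(0,0) a1@(0,0) a2@(0,0) a3@(0,0) | pheromone: 26 1 0 0 0 / 0 0 0 0 0 / 0 0 0 0 0 / 0 0 0 0 0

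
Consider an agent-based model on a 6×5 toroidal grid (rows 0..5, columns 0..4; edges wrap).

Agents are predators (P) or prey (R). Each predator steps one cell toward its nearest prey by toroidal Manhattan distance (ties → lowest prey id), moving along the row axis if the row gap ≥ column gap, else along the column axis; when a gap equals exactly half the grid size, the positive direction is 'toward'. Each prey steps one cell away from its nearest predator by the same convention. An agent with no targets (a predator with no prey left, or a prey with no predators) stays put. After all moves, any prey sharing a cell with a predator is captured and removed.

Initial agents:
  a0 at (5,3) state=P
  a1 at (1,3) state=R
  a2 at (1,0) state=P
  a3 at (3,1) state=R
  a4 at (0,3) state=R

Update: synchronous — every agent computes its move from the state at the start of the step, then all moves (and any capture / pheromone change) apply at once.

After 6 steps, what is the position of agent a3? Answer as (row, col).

(1, 1)

t=1: a0@(0,3):P a1@(2,3):R a2@(1,4):P a3@(4,1):R a4@(1,3):R
t=2: a0@(1,3):P a1@(3,3):R a2@(1,3):P a3@(3,1):R a4@(2,3):R
t=3: a0@(2,3):P a1@(4,3):R a2@(2,3):P a3@(4,1):R a4@(3,3):R
t=4: a0@(3,3):P a1@(5,3):R a2@(3,3):P a3@(5,1):R a4@(4,3):R
t=5: a0@(4,3):P a1@(0,3):R a2@(4,3):P a3@(0,1):R a4@(5,3):R
t=6: a0@(5,3):P a1@(1,3):R a2@(5,3):P a3@(1,1):R a4@(0,3):R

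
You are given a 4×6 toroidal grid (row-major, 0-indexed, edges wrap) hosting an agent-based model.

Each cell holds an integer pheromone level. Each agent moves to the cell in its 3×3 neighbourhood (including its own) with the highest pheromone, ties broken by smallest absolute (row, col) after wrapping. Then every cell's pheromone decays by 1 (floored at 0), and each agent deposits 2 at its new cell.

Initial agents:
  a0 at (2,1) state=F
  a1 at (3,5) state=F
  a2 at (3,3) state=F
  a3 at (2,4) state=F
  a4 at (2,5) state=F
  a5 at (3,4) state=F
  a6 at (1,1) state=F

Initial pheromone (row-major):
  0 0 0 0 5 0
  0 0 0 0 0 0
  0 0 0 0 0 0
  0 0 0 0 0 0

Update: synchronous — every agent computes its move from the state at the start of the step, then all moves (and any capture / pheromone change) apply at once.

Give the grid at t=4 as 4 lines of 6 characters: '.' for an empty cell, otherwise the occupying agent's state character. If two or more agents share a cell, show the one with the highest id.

....F.
F.....
......
......

t=1: a0@(1,0) a1@(0,4) a2@(0,4) a3@(1,3) a4@(1,0) a5@(0,4) a6@(0,0) | pheromone: 2 0 0 0 10 0 / 4 0 0 2 0 0 / 0 0 0 0 0 0 / 0 0 0 0 0 0
t=2: a0@(1,0) a1@(0,4) a2@(0,4) a3@(0,4) a4@(1,0) a5@(0,4) a6@(1,0) | pheromone: 1 0 0 0 17 0 / 9 0 0 1 0 0 / 0 0 0 0 0 0 / 0 0 0 0 0 0
t=3: a0@(1,0) a1@(0,4) a2@(0,4) a3@(0,4) a4@(1,0) a5@(0,4) a6@(1,0) | pheromone: 0 0 0 0 24 0 / 14 0 0 0 0 0 / 0 0 0 0 0 0 / 0 0 0 0 0 0
t=4: a0@(1,0) a1@(0,4) a2@(0,4) a3@(0,4) a4@(1,0) a5@(0,4) a6@(1,0) | pheromone: 0 0 0 0 31 0 / 19 0 0 0 0 0 / 0 0 0 0 0 0 / 0 0 0 0 0 0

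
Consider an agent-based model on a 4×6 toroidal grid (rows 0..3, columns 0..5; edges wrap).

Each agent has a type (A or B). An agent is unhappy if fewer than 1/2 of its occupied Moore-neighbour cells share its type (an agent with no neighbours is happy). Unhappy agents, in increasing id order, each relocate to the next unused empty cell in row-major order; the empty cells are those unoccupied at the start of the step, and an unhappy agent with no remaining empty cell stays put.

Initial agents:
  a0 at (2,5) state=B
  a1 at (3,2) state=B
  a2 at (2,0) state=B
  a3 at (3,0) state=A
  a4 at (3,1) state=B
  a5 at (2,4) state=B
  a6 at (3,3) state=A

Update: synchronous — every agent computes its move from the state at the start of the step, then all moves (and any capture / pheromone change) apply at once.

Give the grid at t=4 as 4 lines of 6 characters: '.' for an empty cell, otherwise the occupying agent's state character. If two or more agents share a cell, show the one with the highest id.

B.A.A.
......
B...BB
.B....

t=1: a0@(2,5):B a1@(3,2):B a2@(2,0):B a3@(0,0):A a4@(3,1):B a5@(2,4):B a6@(0,1):A
t=2: a0@(2,5):B a1@(3,2):B a2@(2,0):B a3@(0,0):A a4@(3,1):B a5@(2,4):B a6@(0,2):A
t=3: a0@(2,5):B a1@(3,2):B a2@(2,0):B a3@(0,1):A a4@(3,1):B a5@(2,4):B a6@(0,3):A
t=4: a0@(2,5):B a1@(0,0):B a2@(2,0):B a3@(0,2):A a4@(3,1):B a5@(2,4):B a6@(0,4):A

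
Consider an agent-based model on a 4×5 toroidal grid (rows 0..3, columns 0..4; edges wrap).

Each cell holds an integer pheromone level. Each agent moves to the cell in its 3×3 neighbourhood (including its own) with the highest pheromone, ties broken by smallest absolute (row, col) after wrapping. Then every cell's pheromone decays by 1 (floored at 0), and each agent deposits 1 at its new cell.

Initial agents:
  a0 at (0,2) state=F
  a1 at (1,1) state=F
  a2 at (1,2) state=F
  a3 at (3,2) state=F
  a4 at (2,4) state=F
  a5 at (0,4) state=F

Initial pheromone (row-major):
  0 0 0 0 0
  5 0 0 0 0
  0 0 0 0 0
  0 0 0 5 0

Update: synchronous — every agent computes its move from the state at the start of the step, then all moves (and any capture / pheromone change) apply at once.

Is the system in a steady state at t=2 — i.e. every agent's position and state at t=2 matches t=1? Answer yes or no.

t=1: a0@(3,3) a1@(1,0) a2@(0,1) a3@(3,3) a4@(1,0) a5@(1,0) | pheromone: 0 1 0 0 0 / 7 0 0 0 0 / 0 0 0 0 0 / 0 0 0 6 0
t=2: a0@(3,3) a1@(1,0) a2@(1,0) a3@(3,3) a4@(1,0) a5@(1,0) | pheromone: 0 0 0 0 0 / 10 0 0 0 0 / 0 0 0 0 0 / 0 0 0 7 0

no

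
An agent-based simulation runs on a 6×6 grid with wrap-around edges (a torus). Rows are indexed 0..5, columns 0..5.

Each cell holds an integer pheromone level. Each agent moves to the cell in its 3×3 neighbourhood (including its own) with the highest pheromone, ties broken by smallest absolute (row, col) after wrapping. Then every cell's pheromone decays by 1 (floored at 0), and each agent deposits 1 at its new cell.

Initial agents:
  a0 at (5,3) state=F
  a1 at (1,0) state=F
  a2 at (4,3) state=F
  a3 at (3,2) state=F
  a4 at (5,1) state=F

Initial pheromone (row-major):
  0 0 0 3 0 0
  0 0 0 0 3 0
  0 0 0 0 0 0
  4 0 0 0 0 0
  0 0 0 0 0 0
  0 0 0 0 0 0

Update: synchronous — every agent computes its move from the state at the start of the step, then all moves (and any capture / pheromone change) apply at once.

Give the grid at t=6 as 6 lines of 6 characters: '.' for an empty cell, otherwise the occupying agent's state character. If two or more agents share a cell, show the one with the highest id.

t=1: a0@(0,3) a1@(0,0) a2@(3,2) a3@(2,1) a4@(0,0) | pheromone: 2 0 0 3 0 0 / 0 0 0 0 2 0 / 0 1 0 0 0 0 / 3 0 1 0 0 0 / 0 0 0 0 0 0 / 0 0 0 0 0 0
t=2: a0@(0,3) a1@(0,0) a2@(2,1) a3@(3,0) a4@(0,0) | pheromone: 3 0 0 3 0 0 / 0 0 0 0 1 0 / 0 1 0 0 0 0 / 3 0 0 0 0 0 / 0 0 0 0 0 0 / 0 0 0 0 0 0
t=3: a0@(0,3) a1@(0,0) a2@(3,0) a3@(3,0) a4@(0,0) | pheromone: 4 0 0 3 0 0 / 0 0 0 0 0 0 / 0 0 0 0 0 0 / 4 0 0 0 0 0 / 0 0 0 0 0 0 / 0 0 0 0 0 0
t=4: a0@(0,3) a1@(0,0) a2@(3,0) a3@(3,0) a4@(0,0) | pheromone: 5 0 0 3 0 0 / 0 0 0 0 0 0 / 0 0 0 0 0 0 / 5 0 0 0 0 0 / 0 0 0 0 0 0 / 0 0 0 0 0 0
t=5: a0@(0,3) a1@(0,0) a2@(3,0) a3@(3,0) a4@(0,0) | pheromone: 6 0 0 3 0 0 / 0 0 0 0 0 0 / 0 0 0 0 0 0 / 6 0 0 0 0 0 / 0 0 0 0 0 0 / 0 0 0 0 0 0
t=6: a0@(0,3) a1@(0,0) a2@(3,0) a3@(3,0) a4@(0,0) | pheromone: 7 0 0 3 0 0 / 0 0 0 0 0 0 / 0 0 0 0 0 0 / 7 0 0 0 0 0 / 0 0 0 0 0 0 / 0 0 0 0 0 0

F..F..
......
......
F.....
......
......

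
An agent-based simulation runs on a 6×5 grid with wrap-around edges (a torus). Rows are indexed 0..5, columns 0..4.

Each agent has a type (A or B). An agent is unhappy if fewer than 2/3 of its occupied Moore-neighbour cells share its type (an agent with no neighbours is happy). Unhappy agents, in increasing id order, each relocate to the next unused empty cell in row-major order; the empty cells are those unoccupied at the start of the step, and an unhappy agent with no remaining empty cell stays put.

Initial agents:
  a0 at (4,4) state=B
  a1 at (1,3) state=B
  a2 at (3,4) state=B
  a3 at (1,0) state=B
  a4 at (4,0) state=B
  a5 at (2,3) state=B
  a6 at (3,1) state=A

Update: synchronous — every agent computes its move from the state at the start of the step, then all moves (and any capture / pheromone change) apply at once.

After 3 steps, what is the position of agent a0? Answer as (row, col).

(4, 4)

t=1: a0@(4,4):B a1@(1,3):B a2@(3,4):B a3@(1,0):B a4@(4,0):B a5@(2,3):B a6@(0,0):A
t=2: a0@(4,4):B a1@(1,3):B a2@(3,4):B a3@(0,1):B a4@(4,0):B a5@(2,3):B a6@(0,2):A
t=3: a0@(4,4):B a1@(0,0):B a2@(3,4):B a3@(0,3):B a4@(4,0):B a5@(2,3):B a6@(0,4):A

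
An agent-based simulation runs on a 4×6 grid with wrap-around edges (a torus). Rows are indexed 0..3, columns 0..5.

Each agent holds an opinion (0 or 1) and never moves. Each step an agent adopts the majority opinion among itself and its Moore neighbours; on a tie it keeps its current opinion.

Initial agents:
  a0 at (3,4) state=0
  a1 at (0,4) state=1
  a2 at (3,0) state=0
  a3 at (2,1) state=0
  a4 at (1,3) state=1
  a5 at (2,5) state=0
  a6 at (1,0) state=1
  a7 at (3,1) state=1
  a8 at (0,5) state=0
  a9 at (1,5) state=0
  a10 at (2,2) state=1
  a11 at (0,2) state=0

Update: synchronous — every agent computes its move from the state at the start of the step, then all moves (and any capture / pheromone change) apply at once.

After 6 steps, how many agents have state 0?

8

t=1: a0@(3,4):0 a1@(0,4):0 a2@(3,0):0 a3@(2,1):1 a4@(1,3):1 a5@(2,5):0 a6@(1,0):0 a7@(3,1):0 a8@(0,5):0 a9@(1,5):0 a10@(2,2):1 a11@(0,2):1
t=2: a0@(3,4):0 a1@(0,4):0 a2@(3,0):0 a3@(2,1):0 a4@(1,3):1 a5@(2,5):0 a6@(1,0):0 a7@(3,1):1 a8@(0,5):0 a9@(1,5):0 a10@(2,2):1 a11@(0,2):1
t=3: (unchanged — steady state)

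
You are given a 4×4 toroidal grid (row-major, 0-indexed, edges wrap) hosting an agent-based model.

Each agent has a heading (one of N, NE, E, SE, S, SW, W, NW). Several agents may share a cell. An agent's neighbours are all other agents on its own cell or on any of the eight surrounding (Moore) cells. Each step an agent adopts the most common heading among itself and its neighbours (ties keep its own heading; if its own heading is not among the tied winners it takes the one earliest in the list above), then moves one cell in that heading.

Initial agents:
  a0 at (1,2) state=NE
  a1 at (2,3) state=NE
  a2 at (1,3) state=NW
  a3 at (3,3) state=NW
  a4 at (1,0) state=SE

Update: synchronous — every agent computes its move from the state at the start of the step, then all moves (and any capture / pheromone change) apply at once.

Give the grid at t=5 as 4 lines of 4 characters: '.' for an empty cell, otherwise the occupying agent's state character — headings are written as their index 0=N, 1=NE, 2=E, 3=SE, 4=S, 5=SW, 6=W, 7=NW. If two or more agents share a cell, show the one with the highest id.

11.1
1...
..7.
....

t=1: a0@(0,3):NE a1@(1,0):NE a2@(0,0):NE a3@(2,2):NW a4@(2,1):SE
t=2: a0@(3,0):NE a1@(0,1):NE a2@(3,1):NE a3@(1,1):NW a4@(3,2):SE
t=3: a0@(2,1):NE a1@(3,2):NE a2@(2,2):NE a3@(0,0):NW a4@(2,3):NE
t=4: a0@(1,2):NE a1@(2,3):NE a2@(1,3):NE a3@(3,3):NW a4@(1,0):NE
t=5: a0@(0,3):NE a1@(1,0):NE a2@(0,0):NE a3@(2,2):NW a4@(0,1):NE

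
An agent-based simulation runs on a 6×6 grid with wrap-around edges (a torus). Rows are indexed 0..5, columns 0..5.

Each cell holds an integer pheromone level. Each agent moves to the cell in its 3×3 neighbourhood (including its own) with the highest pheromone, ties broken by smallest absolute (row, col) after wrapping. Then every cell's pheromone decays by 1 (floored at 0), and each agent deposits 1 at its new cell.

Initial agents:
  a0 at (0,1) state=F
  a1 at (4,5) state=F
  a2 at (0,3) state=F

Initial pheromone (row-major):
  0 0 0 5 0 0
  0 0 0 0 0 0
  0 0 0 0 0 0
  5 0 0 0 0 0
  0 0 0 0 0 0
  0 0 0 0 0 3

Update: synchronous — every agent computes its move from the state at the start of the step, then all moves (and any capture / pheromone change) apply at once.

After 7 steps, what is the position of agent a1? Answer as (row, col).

t=1: a0@(0,0) a1@(3,0) a2@(0,3) | pheromone: 1 0 0 5 0 0 / 0 0 0 0 0 0 / 0 0 0 0 0 0 / 5 0 0 0 0 0 / 0 0 0 0 0 0 / 0 0 0 0 0 2
t=2: a0@(5,5) a1@(3,0) a2@(0,3) | pheromone: 0 0 0 5 0 0 / 0 0 0 0 0 0 / 0 0 0 0 0 0 / 5 0 0 0 0 0 / 0 0 0 0 0 0 / 0 0 0 0 0 2
t=3: (unchanged — steady state)

(3, 0)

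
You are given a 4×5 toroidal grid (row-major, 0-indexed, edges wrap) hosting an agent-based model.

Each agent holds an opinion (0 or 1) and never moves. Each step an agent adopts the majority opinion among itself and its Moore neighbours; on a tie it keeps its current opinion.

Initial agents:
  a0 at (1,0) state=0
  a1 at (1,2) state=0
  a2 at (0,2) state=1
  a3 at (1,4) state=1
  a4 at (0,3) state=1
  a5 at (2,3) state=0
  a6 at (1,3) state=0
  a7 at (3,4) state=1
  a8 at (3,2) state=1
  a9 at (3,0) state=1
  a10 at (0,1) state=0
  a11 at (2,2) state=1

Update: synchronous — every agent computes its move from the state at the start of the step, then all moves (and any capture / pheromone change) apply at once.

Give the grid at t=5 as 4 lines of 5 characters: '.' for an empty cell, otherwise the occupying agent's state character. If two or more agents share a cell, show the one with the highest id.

t=1: a0@(1,0):0 a1@(1,2):0 a2@(0,2):1 a3@(1,4):0 a4@(0,3):1 a5@(2,3):1 a6@(1,3):1 a7@(3,4):1 a8@(3,2):1 a9@(3,0):1 a10@(0,1):0 a11@(2,2):0
t=2: a0@(1,0):0 a1@(1,2):1 a2@(0,2):1 a3@(1,4):1 a4@(0,3):1 a5@(2,3):1 a6@(1,3):1 a7@(3,4):1 a8@(3,2):1 a9@(3,0):1 a10@(0,1):0 a11@(2,2):1
t=3: a0@(1,0):0 a1@(1,2):1 a2@(0,2):1 a3@(1,4):1 a4@(0,3):1 a5@(2,3):1 a6@(1,3):1 a7@(3,4):1 a8@(3,2):1 a9@(3,0):1 a10@(0,1):1 a11@(2,2):1
t=4: a0@(1,0):1 a1@(1,2):1 a2@(0,2):1 a3@(1,4):1 a4@(0,3):1 a5@(2,3):1 a6@(1,3):1 a7@(3,4):1 a8@(3,2):1 a9@(3,0):1 a10@(0,1):1 a11@(2,2):1
t=5: (unchanged — steady state)

.111.
1.111
..11.
1.1.1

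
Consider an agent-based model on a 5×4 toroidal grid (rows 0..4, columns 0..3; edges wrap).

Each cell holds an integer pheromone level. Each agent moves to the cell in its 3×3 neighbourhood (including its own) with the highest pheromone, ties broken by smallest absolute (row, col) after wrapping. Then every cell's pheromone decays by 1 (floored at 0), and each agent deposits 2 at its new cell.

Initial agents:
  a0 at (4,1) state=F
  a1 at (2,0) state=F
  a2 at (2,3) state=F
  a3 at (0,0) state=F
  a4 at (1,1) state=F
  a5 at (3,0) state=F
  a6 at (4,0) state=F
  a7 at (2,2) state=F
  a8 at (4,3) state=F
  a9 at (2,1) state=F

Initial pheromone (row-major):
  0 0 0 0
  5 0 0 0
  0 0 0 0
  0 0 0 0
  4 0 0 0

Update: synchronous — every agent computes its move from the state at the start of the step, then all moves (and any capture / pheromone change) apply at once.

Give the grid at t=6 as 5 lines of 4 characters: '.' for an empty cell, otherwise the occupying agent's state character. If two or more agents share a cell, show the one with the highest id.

....
F...
....
....
F...

t=1: a0@(4,0) a1@(1,0) a2@(1,0) a3@(1,0) a4@(1,0) a5@(4,0) a6@(4,0) a7@(1,1) a8@(4,0) a9@(1,0) | pheromone: 0 0 0 0 / 14 2 0 0 / 0 0 0 0 / 0 0 0 0 / 11 0 0 0
t=2: a0@(4,0) a1@(1,0) a2@(1,0) a3@(1,0) a4@(1,0) a5@(4,0) a6@(4,0) a7@(1,0) a8@(4,0) a9@(1,0) | pheromone: 0 0 0 0 / 25 1 0 0 / 0 0 0 0 / 0 0 0 0 / 18 0 0 0
t=3: a0@(4,0) a1@(1,0) a2@(1,0) a3@(1,0) a4@(1,0) a5@(4,0) a6@(4,0) a7@(1,0) a8@(4,0) a9@(1,0) | pheromone: 0 0 0 0 / 36 0 0 0 / 0 0 0 0 / 0 0 0 0 / 25 0 0 0
t=4: a0@(4,0) a1@(1,0) a2@(1,0) a3@(1,0) a4@(1,0) a5@(4,0) a6@(4,0) a7@(1,0) a8@(4,0) a9@(1,0) | pheromone: 0 0 0 0 / 47 0 0 0 / 0 0 0 0 / 0 0 0 0 / 32 0 0 0
t=5: a0@(4,0) a1@(1,0) a2@(1,0) a3@(1,0) a4@(1,0) a5@(4,0) a6@(4,0) a7@(1,0) a8@(4,0) a9@(1,0) | pheromone: 0 0 0 0 / 58 0 0 0 / 0 0 0 0 / 0 0 0 0 / 39 0 0 0
t=6: a0@(4,0) a1@(1,0) a2@(1,0) a3@(1,0) a4@(1,0) a5@(4,0) a6@(4,0) a7@(1,0) a8@(4,0) a9@(1,0) | pheromone: 0 0 0 0 / 69 0 0 0 / 0 0 0 0 / 0 0 0 0 / 46 0 0 0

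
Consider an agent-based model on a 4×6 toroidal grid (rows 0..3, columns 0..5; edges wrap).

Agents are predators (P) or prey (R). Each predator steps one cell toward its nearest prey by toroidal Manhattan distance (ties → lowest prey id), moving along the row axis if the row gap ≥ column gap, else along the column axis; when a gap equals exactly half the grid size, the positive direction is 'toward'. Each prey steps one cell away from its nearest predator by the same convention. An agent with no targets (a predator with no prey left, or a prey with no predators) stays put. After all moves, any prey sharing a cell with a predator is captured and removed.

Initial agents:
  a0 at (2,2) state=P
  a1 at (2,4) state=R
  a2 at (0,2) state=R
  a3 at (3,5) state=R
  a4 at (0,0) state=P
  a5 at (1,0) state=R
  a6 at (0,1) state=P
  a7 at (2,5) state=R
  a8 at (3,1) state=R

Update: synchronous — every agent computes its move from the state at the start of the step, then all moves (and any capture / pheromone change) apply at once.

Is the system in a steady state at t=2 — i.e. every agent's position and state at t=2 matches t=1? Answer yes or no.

t=1: a0@(2,3):P a1@(2,5):R a2@(0,3):R a3@(2,5):R a4@(1,0):P a5@(2,0):R a6@(0,2):P a7@(2,4):R a8@(2,1):R
t=2: a0@(2,4):P a2@(0,4):R a4@(2,0):P a5@(3,0):R a6@(0,3):P a7@(2,5):R

no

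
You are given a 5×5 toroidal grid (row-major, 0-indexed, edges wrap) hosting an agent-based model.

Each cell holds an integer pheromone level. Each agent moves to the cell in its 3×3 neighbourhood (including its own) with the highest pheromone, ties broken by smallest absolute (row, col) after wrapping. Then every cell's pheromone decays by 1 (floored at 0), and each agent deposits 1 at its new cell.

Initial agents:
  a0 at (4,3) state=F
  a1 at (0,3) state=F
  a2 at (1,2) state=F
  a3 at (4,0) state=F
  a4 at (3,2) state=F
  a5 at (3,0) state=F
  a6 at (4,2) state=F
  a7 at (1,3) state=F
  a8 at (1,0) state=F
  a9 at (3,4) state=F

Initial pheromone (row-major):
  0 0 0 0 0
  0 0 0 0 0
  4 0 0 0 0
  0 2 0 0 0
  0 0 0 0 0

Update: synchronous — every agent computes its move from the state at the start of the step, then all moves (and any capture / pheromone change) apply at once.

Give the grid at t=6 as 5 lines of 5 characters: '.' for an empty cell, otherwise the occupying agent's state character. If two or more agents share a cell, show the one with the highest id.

..F..
.....
F....
.....
.....

t=1: a0@(0,2) a1@(0,2) a2@(0,1) a3@(3,1) a4@(3,1) a5@(2,0) a6@(3,1) a7@(0,2) a8@(2,0) a9@(2,0) | pheromone: 0 1 3 0 0 / 0 0 0 0 0 / 6 0 0 0 0 / 0 4 0 0 0 / 0 0 0 0 0
t=2: a0@(0,2) a1@(0,2) a2@(0,2) a3@(2,0) a4@(2,0) a5@(2,0) a6@(2,0) a7@(0,2) a8@(2,0) a9@(2,0) | pheromone: 0 0 6 0 0 / 0 0 0 0 0 / 11 0 0 0 0 / 0 3 0 0 0 / 0 0 0 0 0
t=3: a0@(0,2) a1@(0,2) a2@(0,2) a3@(2,0) a4@(2,0) a5@(2,0) a6@(2,0) a7@(0,2) a8@(2,0) a9@(2,0) | pheromone: 0 0 9 0 0 / 0 0 0 0 0 / 16 0 0 0 0 / 0 2 0 0 0 / 0 0 0 0 0
t=4: a0@(0,2) a1@(0,2) a2@(0,2) a3@(2,0) a4@(2,0) a5@(2,0) a6@(2,0) a7@(0,2) a8@(2,0) a9@(2,0) | pheromone: 0 0 12 0 0 / 0 0 0 0 0 / 21 0 0 0 0 / 0 1 0 0 0 / 0 0 0 0 0
t=5: a0@(0,2) a1@(0,2) a2@(0,2) a3@(2,0) a4@(2,0) a5@(2,0) a6@(2,0) a7@(0,2) a8@(2,0) a9@(2,0) | pheromone: 0 0 15 0 0 / 0 0 0 0 0 / 26 0 0 0 0 / 0 0 0 0 0 / 0 0 0 0 0
t=6: a0@(0,2) a1@(0,2) a2@(0,2) a3@(2,0) a4@(2,0) a5@(2,0) a6@(2,0) a7@(0,2) a8@(2,0) a9@(2,0) | pheromone: 0 0 18 0 0 / 0 0 0 0 0 / 31 0 0 0 0 / 0 0 0 0 0 / 0 0 0 0 0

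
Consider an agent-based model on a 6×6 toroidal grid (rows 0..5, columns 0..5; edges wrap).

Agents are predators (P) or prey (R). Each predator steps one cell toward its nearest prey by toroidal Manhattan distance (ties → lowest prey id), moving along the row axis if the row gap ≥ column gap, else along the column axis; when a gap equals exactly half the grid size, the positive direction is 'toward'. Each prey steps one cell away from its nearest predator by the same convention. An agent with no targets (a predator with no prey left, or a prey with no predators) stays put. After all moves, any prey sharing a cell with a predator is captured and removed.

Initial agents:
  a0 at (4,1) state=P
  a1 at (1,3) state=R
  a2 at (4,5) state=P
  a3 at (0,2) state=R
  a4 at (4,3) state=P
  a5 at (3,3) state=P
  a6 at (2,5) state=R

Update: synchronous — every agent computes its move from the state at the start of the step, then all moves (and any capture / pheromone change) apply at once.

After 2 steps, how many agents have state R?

2

t=1: a0@(5,1):P a1@(0,3):R a2@(3,5):P a3@(1,2):R a4@(5,3):P a5@(2,3):P a6@(1,5):R
t=2: a0@(5,2):P a2@(2,5):P a3@(0,2):R a4@(0,3):P a5@(1,3):P a6@(0,5):R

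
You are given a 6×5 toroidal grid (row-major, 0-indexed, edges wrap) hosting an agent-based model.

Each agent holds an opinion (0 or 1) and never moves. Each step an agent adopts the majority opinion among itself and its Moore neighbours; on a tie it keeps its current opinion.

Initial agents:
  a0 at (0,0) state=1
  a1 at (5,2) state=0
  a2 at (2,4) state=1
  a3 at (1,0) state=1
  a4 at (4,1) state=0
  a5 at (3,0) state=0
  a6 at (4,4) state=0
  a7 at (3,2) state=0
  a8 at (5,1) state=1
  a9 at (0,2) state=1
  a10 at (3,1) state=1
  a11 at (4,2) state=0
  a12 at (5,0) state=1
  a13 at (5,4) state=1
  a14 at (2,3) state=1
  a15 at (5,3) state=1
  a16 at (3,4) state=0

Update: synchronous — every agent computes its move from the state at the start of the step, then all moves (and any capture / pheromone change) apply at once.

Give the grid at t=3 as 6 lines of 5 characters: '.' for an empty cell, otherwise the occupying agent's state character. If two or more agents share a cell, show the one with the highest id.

t=1: a0@(0,0):1 a1@(5,2):0 a2@(2,4):1 a3@(1,0):1 a4@(4,1):0 a5@(3,0):0 a6@(4,4):0 a7@(3,2):0 a8@(5,1):1 a9@(0,2):1 a10@(3,1):0 a11@(4,2):0 a12@(5,0):1 a13@(5,4):1 a14@(2,3):1 a15@(5,3):1 a16@(3,4):0
t=2: (unchanged — steady state)

1.1..
1....
...11
000.0
.00.0
11011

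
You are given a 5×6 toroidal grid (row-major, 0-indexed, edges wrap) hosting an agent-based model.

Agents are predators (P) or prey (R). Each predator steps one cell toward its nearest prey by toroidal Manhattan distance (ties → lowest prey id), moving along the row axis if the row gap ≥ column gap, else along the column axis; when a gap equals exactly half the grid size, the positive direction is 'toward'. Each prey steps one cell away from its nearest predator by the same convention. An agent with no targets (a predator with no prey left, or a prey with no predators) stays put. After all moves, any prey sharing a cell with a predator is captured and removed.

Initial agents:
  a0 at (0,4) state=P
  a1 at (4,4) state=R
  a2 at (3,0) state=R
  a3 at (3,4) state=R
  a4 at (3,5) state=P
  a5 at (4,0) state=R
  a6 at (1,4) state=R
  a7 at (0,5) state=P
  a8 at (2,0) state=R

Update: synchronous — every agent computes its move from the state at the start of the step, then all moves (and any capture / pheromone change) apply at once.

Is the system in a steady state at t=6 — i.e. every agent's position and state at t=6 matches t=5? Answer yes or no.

t=1: a0@(4,4):P a1@(3,4):R a2@(3,1):R a3@(3,3):R a4@(3,0):P a5@(0,0):R a6@(2,4):R a7@(4,5):P a8@(1,0):R
t=2: a0@(3,4):P a1@(2,4):R a2@(3,2):R a3@(2,3):R a4@(3,1):P a5@(1,0):R a6@(1,4):R a7@(3,5):P a8@(0,0):R
t=3: a0@(2,4):P a1@(1,4):R a2@(3,3):R a3@(1,3):R a4@(3,2):P a5@(0,0):R a6@(0,4):R a7@(2,5):P a8@(1,0):R
t=4: a0@(1,4):P a1@(0,4):R a2@(3,4):R a3@(0,3):R a4@(3,3):P a5@(4,0):R a6@(4,4):R a7@(1,5):P a8@(0,0):R
t=5: a0@(0,4):P a1@(4,4):R a2@(3,5):R a3@(4,3):R a4@(3,4):P a5@(3,0):R a7@(0,5):P a8@(4,0):R
t=6: a0@(4,4):P a1@(3,4):R a2@(3,0):R a3@(3,3):R a4@(4,4):P a5@(3,1):R a7@(4,5):P a8@(3,0):R

no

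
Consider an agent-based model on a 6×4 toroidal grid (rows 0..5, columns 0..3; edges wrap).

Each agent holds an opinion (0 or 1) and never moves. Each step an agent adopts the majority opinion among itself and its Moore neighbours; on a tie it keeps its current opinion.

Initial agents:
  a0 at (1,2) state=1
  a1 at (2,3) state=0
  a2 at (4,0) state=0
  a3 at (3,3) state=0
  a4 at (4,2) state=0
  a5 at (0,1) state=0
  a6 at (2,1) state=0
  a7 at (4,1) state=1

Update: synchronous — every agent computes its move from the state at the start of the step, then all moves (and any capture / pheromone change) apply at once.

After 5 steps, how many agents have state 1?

t=1: a0@(1,2):0 a1@(2,3):0 a2@(4,0):0 a3@(3,3):0 a4@(4,2):0 a5@(0,1):0 a6@(2,1):0 a7@(4,1):0
t=2: (unchanged — steady state)

0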